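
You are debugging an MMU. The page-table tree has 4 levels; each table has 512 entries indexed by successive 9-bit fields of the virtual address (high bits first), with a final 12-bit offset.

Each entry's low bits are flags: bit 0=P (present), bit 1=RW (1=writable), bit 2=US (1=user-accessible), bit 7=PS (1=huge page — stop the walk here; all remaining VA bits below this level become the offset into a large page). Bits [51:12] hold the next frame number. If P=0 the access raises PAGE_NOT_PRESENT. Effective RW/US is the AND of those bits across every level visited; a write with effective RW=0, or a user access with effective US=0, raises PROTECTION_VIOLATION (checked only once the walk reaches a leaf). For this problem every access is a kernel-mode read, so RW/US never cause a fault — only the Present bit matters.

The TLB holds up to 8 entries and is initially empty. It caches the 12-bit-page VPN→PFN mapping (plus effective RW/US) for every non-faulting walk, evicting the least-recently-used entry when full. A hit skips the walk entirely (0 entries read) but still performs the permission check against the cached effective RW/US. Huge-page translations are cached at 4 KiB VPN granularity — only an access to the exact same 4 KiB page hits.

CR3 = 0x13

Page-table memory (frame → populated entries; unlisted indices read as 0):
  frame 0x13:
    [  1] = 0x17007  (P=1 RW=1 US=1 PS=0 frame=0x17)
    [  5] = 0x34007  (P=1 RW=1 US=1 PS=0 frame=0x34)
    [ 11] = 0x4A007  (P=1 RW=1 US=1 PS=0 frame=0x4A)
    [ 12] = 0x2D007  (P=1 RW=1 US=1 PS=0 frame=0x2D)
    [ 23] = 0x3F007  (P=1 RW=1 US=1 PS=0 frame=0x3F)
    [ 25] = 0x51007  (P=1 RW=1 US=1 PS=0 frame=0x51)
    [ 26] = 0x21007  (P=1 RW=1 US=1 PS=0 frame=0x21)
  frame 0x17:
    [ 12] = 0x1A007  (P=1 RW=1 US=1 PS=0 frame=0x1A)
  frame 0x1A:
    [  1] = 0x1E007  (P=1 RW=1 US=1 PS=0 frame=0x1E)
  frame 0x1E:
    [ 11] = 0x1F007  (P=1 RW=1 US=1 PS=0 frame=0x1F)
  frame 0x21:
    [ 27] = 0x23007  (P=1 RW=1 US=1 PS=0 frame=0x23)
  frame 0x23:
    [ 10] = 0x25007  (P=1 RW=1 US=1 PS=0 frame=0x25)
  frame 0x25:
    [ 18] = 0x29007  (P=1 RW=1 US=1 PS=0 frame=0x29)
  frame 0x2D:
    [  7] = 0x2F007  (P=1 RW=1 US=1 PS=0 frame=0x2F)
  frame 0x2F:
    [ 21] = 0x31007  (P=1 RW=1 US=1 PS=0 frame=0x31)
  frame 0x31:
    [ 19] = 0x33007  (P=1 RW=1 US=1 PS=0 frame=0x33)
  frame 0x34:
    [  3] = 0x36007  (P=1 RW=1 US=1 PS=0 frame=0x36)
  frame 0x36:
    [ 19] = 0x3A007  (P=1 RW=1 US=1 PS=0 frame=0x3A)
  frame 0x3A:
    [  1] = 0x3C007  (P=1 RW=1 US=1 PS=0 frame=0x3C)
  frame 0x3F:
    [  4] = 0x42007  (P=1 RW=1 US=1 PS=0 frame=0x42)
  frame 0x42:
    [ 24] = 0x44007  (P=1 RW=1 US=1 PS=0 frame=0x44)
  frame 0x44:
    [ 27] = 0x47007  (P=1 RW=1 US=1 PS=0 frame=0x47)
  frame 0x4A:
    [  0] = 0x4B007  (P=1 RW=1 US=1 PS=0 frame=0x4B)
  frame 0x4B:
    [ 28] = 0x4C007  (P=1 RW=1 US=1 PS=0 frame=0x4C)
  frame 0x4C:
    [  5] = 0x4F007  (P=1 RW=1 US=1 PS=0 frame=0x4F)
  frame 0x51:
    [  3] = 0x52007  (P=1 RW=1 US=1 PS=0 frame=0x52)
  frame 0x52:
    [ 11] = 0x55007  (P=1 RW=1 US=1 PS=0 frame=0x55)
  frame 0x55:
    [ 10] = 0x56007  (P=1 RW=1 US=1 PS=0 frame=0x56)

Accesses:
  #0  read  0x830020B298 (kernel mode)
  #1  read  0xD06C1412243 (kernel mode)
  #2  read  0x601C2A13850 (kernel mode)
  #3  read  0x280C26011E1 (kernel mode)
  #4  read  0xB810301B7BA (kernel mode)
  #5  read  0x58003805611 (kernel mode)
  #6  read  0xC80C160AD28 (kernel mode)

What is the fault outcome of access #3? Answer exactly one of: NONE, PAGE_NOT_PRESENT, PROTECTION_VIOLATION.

Walk each access:
#0 VA=0x830020B298 (r,kernel):
  L0: frame=0x13 idx=1 entry=0x17007 [P=1 RW=1 US=1 PS=0]
  L1: frame=0x17 idx=12 entry=0x1A007 [P=1 RW=1 US=1 PS=0]
  L2: frame=0x1A idx=1 entry=0x1E007 [P=1 RW=1 US=1 PS=0]
  L3: frame=0x1E idx=11 entry=0x1F007 [P=1 RW=1 US=1 PS=0]
  ✓ 0x1F298  — 4 lookups
#1 VA=0xD06C1412243 (r,kernel):
  L0: frame=0x13 idx=26 entry=0x21007 [P=1 RW=1 US=1 PS=0]
  L1: frame=0x21 idx=27 entry=0x23007 [P=1 RW=1 US=1 PS=0]
  L2: frame=0x23 idx=10 entry=0x25007 [P=1 RW=1 US=1 PS=0]
  L3: frame=0x25 idx=18 entry=0x29007 [P=1 RW=1 US=1 PS=0]
  ✓ 0x29243  — 4 lookups
#2 VA=0x601C2A13850 (r,kernel):
  L0: frame=0x13 idx=12 entry=0x2D007 [P=1 RW=1 US=1 PS=0]
  L1: frame=0x2D idx=7 entry=0x2F007 [P=1 RW=1 US=1 PS=0]
  L2: frame=0x2F idx=21 entry=0x31007 [P=1 RW=1 US=1 PS=0]
  L3: frame=0x31 idx=19 entry=0x33007 [P=1 RW=1 US=1 PS=0]
  ✓ 0x33850  — 4 lookups
#3 VA=0x280C26011E1 (r,kernel):
  L0: frame=0x13 idx=5 entry=0x34007 [P=1 RW=1 US=1 PS=0]
  L1: frame=0x34 idx=3 entry=0x36007 [P=1 RW=1 US=1 PS=0]
  L2: frame=0x36 idx=19 entry=0x3A007 [P=1 RW=1 US=1 PS=0]
  L3: frame=0x3A idx=1 entry=0x3C007 [P=1 RW=1 US=1 PS=0]
  ✓ 0x3C1E1  — 4 lookups
#4 VA=0xB810301B7BA (r,kernel):
  L0: frame=0x13 idx=23 entry=0x3F007 [P=1 RW=1 US=1 PS=0]
  L1: frame=0x3F idx=4 entry=0x42007 [P=1 RW=1 US=1 PS=0]
  L2: frame=0x42 idx=24 entry=0x44007 [P=1 RW=1 US=1 PS=0]
  L3: frame=0x44 idx=27 entry=0x47007 [P=1 RW=1 US=1 PS=0]
  ✓ 0x477BA  — 4 lookups
#5 VA=0x58003805611 (r,kernel):
  L0: frame=0x13 idx=11 entry=0x4A007 [P=1 RW=1 US=1 PS=0]
  L1: frame=0x4A idx=0 entry=0x4B007 [P=1 RW=1 US=1 PS=0]
  L2: frame=0x4B idx=28 entry=0x4C007 [P=1 RW=1 US=1 PS=0]
  L3: frame=0x4C idx=5 entry=0x4F007 [P=1 RW=1 US=1 PS=0]
  ✓ 0x4F611  — 4 lookups
#6 VA=0xC80C160AD28 (r,kernel):
  L0: frame=0x13 idx=25 entry=0x51007 [P=1 RW=1 US=1 PS=0]
  L1: frame=0x51 idx=3 entry=0x52007 [P=1 RW=1 US=1 PS=0]
  L2: frame=0x52 idx=11 entry=0x55007 [P=1 RW=1 US=1 PS=0]
  L3: frame=0x55 idx=10 entry=0x56007 [P=1 RW=1 US=1 PS=0]
  ✓ 0x56D28  — 4 lookups

Access #3 fault: NONE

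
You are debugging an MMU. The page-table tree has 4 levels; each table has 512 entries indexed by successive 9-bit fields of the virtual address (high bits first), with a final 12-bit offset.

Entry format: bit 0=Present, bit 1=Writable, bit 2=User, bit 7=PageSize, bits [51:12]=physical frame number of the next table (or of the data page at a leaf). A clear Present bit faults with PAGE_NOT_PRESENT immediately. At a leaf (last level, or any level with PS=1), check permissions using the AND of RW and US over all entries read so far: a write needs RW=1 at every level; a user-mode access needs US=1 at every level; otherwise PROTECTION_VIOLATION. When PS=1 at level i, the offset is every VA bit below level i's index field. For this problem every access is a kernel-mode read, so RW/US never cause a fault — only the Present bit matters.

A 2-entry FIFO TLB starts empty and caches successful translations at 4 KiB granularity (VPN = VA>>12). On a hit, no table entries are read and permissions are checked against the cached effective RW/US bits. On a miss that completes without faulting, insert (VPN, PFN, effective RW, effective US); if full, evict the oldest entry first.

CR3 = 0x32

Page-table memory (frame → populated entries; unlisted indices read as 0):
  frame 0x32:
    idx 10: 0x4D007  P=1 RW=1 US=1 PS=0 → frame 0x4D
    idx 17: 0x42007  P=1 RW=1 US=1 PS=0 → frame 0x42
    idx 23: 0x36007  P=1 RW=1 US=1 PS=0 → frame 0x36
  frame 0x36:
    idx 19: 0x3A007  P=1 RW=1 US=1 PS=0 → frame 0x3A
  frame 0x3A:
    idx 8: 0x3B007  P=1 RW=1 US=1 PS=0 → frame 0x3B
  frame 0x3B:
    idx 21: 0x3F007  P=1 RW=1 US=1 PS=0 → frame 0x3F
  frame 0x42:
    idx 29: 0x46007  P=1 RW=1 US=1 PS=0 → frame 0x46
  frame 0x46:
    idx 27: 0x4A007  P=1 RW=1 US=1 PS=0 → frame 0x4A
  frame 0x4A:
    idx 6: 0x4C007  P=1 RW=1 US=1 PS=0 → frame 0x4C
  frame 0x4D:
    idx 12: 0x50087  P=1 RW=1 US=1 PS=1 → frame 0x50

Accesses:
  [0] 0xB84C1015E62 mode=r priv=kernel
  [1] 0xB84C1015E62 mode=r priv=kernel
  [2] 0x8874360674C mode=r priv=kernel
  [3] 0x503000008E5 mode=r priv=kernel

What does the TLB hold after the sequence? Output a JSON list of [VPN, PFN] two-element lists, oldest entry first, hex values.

Per-access translation:
#0 VA=0xB84C1015E62 (r,kernel):
  L0: frame=0x32 idx=23 entry=0x36007 [P=1 RW=1 US=1 PS=0]
  L1: frame=0x36 idx=19 entry=0x3A007 [P=1 RW=1 US=1 PS=0]
  L2: frame=0x3A idx=8 entry=0x3B007 [P=1 RW=1 US=1 PS=0]
  L3: frame=0x3B idx=21 entry=0x3F007 [P=1 RW=1 US=1 PS=0]
  ✓ 0x3FE62  — 4 lookups
#1 VA=0xB84C1015E62 (r,kernel):
  TLB hit vpn=0xB84C1015 → PA=0x3FE62
#2 VA=0x8874360674C (r,kernel):
  L0: frame=0x32 idx=17 entry=0x42007 [P=1 RW=1 US=1 PS=0]
  L1: frame=0x42 idx=29 entry=0x46007 [P=1 RW=1 US=1 PS=0]
  L2: frame=0x46 idx=27 entry=0x4A007 [P=1 RW=1 US=1 PS=0]
  L3: frame=0x4A idx=6 entry=0x4C007 [P=1 RW=1 US=1 PS=0]
  ✓ 0x4C74C  — 4 lookups
#3 VA=0x503000008E5 (r,kernel):
  L0: frame=0x32 idx=10 entry=0x4D007 [P=1 RW=1 US=1 PS=0]
  L1: frame=0x4D idx=12 entry=0x50087 [P=1 RW=1 US=1 PS=1]
  ✓ 0x508E5 (huge @L1)  — 2 lookups

TLB: [["0x88743606", "0x4C"], ["0x50300000", "0x50"]]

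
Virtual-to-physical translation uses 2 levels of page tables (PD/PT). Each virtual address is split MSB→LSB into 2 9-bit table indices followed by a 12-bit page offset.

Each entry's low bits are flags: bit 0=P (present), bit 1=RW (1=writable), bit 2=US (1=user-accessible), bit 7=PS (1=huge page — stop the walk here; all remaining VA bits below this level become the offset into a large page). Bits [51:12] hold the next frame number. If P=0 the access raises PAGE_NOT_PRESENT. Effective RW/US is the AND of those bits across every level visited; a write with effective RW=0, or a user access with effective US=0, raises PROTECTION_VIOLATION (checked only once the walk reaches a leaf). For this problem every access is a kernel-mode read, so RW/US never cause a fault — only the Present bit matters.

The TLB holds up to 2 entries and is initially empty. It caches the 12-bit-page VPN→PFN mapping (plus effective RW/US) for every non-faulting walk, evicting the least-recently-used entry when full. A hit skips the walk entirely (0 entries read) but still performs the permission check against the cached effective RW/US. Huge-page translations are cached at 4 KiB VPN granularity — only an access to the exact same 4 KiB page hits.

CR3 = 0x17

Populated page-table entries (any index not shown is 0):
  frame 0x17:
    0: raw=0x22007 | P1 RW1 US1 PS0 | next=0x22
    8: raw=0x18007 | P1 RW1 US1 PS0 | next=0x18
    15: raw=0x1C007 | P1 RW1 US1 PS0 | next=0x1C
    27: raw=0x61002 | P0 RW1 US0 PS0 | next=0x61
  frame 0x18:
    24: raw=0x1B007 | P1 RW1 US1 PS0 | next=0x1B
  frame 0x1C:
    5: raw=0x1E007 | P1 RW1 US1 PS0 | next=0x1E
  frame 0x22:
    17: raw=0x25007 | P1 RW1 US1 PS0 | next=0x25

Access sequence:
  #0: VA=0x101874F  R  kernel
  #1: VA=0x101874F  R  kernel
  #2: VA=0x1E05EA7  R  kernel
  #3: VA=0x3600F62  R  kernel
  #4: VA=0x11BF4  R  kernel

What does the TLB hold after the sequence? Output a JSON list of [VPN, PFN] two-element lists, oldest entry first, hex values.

Trace:
#0 VA=0x101874F (r,kernel):
  L0 @0x17[8] → 0x18007  P=1,RW=1,US=1,PS=0
  L1 @0x18[24] → 0x1B007  P=1,RW=1,US=1,PS=0
  ⇒ phys 0x1B74F  [2 reads]
#1 VA=0x101874F (r,kernel):
  TLB hit vpn=0x1018 → PA=0x1B74F
#2 VA=0x1E05EA7 (r,kernel):
  L0 @0x17[15] → 0x1C007  P=1,RW=1,US=1,PS=0
  L1 @0x1C[5] → 0x1E007  P=1,RW=1,US=1,PS=0
  ⇒ phys 0x1EEA7  [2 reads]
#3 VA=0x3600F62 (r,kernel):
  L0 @0x17[27] → 0x61002  P=0,RW=1,US=0,PS=0
  → PAGE_NOT_PRESENT  (1 entries read)
#4 VA=0x11BF4 (r,kernel):
  L0 @0x17[0] → 0x22007  P=1,RW=1,US=1,PS=0
  L1 @0x22[17] → 0x25007  P=1,RW=1,US=1,PS=0
  ⇒ phys 0x25BF4  [2 reads]

TLB: [["0x1E05", "0x1E"], ["0x11", "0x25"]]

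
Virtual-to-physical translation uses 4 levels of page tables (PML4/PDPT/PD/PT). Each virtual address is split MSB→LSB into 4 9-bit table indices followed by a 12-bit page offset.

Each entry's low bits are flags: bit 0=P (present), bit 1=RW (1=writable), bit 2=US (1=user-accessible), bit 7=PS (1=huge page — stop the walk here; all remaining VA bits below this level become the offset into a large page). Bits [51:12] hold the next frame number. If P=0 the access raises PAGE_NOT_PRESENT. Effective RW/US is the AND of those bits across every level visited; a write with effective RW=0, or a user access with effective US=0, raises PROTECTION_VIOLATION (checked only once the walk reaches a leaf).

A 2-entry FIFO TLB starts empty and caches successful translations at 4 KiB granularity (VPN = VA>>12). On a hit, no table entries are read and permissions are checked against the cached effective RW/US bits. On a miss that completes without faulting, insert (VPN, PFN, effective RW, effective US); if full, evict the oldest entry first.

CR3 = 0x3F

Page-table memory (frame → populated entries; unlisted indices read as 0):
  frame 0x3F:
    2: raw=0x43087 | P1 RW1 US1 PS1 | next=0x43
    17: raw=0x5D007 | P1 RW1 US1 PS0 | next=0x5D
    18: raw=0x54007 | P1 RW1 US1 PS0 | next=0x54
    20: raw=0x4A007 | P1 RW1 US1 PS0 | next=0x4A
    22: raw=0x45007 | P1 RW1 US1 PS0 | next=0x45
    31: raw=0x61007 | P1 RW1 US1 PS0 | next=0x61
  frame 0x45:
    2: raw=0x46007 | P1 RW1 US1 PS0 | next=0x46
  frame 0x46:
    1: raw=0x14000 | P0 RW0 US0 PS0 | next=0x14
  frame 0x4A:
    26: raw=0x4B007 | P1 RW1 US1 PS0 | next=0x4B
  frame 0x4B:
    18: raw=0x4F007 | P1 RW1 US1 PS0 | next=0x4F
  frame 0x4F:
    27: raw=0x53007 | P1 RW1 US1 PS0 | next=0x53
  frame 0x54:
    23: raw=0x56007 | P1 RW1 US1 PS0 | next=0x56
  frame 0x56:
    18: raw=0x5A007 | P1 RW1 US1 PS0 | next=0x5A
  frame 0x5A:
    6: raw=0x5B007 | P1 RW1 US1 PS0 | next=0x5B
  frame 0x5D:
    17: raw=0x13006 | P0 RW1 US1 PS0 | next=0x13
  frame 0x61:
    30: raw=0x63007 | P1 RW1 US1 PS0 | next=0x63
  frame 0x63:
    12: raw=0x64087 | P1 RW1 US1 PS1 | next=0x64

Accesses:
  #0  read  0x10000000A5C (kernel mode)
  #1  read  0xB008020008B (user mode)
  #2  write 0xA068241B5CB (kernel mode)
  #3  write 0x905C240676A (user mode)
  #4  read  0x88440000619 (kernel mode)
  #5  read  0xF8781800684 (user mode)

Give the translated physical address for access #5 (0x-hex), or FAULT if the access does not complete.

Walk each access:
#0 VA=0x10000000A5C (r,kernel):
  lvl0: tbl 0x3F, slot 2 ⇒ 0x43087 (P1/RW1/US1/PS1)
  → PA=0x43A5C (huge @L0)  (1 entries read)
#1 VA=0xB008020008B (r,user):
  lvl0: tbl 0x3F, slot 22 ⇒ 0x45007 (P1/RW1/US1/PS0)
  lvl1: tbl 0x45, slot 2 ⇒ 0x46007 (P1/RW1/US1/PS0)
  lvl2: tbl 0x46, slot 1 ⇒ 0x14000 (P0/RW0/US0/PS0)
  → PAGE_NOT_PRESENT  (3 entries read)
#2 VA=0xA068241B5CB (w,kernel):
  lvl0: tbl 0x3F, slot 20 ⇒ 0x4A007 (P1/RW1/US1/PS0)
  lvl1: tbl 0x4A, slot 26 ⇒ 0x4B007 (P1/RW1/US1/PS0)
  lvl2: tbl 0x4B, slot 18 ⇒ 0x4F007 (P1/RW1/US1/PS0)
  lvl3: tbl 0x4F, slot 27 ⇒ 0x53007 (P1/RW1/US1/PS0)
  → PA=0x535CB  (4 entries read)
#3 VA=0x905C240676A (w,user):
  lvl0: tbl 0x3F, slot 18 ⇒ 0x54007 (P1/RW1/US1/PS0)
  lvl1: tbl 0x54, slot 23 ⇒ 0x56007 (P1/RW1/US1/PS0)
  lvl2: tbl 0x56, slot 18 ⇒ 0x5A007 (P1/RW1/US1/PS0)
  lvl3: tbl 0x5A, slot 6 ⇒ 0x5B007 (P1/RW1/US1/PS0)
  → PA=0x5B76A  (4 entries read)
#4 VA=0x88440000619 (r,kernel):
  lvl0: tbl 0x3F, slot 17 ⇒ 0x5D007 (P1/RW1/US1/PS0)
  lvl1: tbl 0x5D, slot 17 ⇒ 0x13006 (P0/RW1/US1/PS0)
  → PAGE_NOT_PRESENT  (2 entries read)
#5 VA=0xF8781800684 (r,user):
  lvl0: tbl 0x3F, slot 31 ⇒ 0x61007 (P1/RW1/US1/PS0)
  lvl1: tbl 0x61, slot 30 ⇒ 0x63007 (P1/RW1/US1/PS0)
  lvl2: tbl 0x63, slot 12 ⇒ 0x64087 (P1/RW1/US1/PS1)
  → PA=0x64684 (huge @L2)  (3 entries read)

Access #5 PA: 0x64684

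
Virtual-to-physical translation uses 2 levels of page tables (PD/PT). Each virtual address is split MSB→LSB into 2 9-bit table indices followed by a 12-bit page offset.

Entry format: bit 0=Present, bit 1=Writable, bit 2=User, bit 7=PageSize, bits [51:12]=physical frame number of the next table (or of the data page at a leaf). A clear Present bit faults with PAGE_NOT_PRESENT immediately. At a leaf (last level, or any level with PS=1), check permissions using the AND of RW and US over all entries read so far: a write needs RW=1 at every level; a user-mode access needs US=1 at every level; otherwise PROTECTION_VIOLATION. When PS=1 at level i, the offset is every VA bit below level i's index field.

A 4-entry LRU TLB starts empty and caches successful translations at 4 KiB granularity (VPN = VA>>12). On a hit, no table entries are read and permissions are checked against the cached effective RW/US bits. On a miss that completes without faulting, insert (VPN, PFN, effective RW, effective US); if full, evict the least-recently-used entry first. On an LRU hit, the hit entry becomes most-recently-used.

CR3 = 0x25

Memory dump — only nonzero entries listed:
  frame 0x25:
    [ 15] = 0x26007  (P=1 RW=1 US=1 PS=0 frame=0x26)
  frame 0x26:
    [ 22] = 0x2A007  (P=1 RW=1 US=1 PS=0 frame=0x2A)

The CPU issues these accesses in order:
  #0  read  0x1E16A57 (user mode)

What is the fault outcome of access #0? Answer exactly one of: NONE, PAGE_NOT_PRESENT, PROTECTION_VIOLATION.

Trace:
#0 VA=0x1E16A57 (r,user):
  [0] read 0x25 idx=15: raw=0x26007 flags P=1 W=1 U=1 S=0
  [1] read 0x26 idx=22: raw=0x2A007 flags P=1 W=1 U=1 S=0
  → PA=0x2AA57  (2 entries read)

Access #0 fault: NONE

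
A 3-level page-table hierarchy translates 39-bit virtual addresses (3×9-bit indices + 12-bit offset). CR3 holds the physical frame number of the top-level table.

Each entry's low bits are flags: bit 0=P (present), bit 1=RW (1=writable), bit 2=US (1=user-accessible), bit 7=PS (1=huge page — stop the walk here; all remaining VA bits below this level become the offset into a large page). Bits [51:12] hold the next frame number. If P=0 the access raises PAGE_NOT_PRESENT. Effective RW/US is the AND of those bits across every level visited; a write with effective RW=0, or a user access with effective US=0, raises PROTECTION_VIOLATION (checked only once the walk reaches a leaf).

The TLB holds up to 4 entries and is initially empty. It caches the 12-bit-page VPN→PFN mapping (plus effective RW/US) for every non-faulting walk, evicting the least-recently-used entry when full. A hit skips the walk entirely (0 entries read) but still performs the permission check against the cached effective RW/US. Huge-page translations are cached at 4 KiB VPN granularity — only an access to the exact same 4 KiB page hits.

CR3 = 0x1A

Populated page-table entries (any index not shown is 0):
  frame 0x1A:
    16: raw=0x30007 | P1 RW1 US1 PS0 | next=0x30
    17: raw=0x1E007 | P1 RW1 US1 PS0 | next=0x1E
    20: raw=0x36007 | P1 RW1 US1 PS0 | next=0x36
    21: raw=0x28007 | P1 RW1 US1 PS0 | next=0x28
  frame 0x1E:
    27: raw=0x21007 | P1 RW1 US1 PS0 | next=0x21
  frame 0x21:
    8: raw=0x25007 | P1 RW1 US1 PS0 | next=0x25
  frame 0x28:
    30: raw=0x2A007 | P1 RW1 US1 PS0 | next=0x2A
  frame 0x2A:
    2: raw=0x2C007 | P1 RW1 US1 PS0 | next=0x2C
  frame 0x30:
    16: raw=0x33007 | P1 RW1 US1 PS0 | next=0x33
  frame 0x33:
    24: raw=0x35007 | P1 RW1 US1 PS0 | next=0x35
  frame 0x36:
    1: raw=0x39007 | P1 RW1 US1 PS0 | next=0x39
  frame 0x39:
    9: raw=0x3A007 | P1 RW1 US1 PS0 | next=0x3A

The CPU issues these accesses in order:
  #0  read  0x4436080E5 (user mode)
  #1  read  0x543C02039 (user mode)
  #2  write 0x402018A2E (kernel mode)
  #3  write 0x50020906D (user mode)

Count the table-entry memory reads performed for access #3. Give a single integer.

Walk each access:
#0 VA=0x4436080E5 (r,user):
  L0 @0x1A[17] → 0x1E007  P=1,RW=1,US=1,PS=0
  L1 @0x1E[27] → 0x21007  P=1,RW=1,US=1,PS=0
  L2 @0x21[8] → 0x25007  P=1,RW=1,US=1,PS=0
  → PA=0x250E5  (3 entries read)
#1 VA=0x543C02039 (r,user):
  L0 @0x1A[21] → 0x28007  P=1,RW=1,US=1,PS=0
  L1 @0x28[30] → 0x2A007  P=1,RW=1,US=1,PS=0
  L2 @0x2A[2] → 0x2C007  P=1,RW=1,US=1,PS=0
  → PA=0x2C039  (3 entries read)
#2 VA=0x402018A2E (w,kernel):
  L0 @0x1A[16] → 0x30007  P=1,RW=1,US=1,PS=0
  L1 @0x30[16] → 0x33007  P=1,RW=1,US=1,PS=0
  L2 @0x33[24] → 0x35007  P=1,RW=1,US=1,PS=0
  → PA=0x35A2E  (3 entries read)
#3 VA=0x50020906D (w,user):
  L0 @0x1A[20] → 0x36007  P=1,RW=1,US=1,PS=0
  L1 @0x36[1] → 0x39007  P=1,RW=1,US=1,PS=0
  L2 @0x39[9] → 0x3A007  P=1,RW=1,US=1,PS=0
  → PA=0x3A06D  (3 entries read)

Entries read for #3: 3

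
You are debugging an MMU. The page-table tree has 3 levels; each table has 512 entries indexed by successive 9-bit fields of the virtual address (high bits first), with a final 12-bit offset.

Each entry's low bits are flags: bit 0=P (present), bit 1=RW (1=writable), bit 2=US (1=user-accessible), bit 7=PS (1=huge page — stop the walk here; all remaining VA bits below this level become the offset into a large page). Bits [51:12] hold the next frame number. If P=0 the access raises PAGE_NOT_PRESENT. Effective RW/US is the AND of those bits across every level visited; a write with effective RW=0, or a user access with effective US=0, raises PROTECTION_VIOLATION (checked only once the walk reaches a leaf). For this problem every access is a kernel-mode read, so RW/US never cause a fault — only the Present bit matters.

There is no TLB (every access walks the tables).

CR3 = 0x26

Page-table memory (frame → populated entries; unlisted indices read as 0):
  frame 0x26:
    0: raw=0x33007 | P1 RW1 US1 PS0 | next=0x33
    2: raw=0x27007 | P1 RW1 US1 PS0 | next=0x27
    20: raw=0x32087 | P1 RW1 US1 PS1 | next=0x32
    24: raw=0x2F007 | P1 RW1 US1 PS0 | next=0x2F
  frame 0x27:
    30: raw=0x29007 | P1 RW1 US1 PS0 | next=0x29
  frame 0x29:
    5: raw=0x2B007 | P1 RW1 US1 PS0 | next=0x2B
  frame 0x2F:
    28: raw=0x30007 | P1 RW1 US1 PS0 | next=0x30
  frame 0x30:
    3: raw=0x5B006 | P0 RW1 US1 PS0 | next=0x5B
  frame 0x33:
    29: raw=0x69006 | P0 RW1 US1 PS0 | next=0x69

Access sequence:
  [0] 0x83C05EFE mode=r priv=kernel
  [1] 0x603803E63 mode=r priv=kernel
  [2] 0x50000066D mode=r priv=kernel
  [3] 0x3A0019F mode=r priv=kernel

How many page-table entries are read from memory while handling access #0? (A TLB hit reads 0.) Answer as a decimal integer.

Walk each access:
#0 VA=0x83C05EFE (r,kernel):
  lvl0: tbl 0x26, slot 2 ⇒ 0x27007 (P1/RW1/US1/PS0)
  lvl1: tbl 0x27, slot 30 ⇒ 0x29007 (P1/RW1/US1/PS0)
  lvl2: tbl 0x29, slot 5 ⇒ 0x2B007 (P1/RW1/US1/PS0)
  ⇒ phys 0x2BEFE  [3 reads]
#1 VA=0x603803E63 (r,kernel):
  lvl0: tbl 0x26, slot 24 ⇒ 0x2F007 (P1/RW1/US1/PS0)
  lvl1: tbl 0x2F, slot 28 ⇒ 0x30007 (P1/RW1/US1/PS0)
  lvl2: tbl 0x30, slot 3 ⇒ 0x5B006 (P0/RW1/US1/PS0)
  ✗ PAGE_NOT_PRESENT  [3 reads]
#2 VA=0x50000066D (r,kernel):
  lvl0: tbl 0x26, slot 20 ⇒ 0x32087 (P1/RW1/US1/PS1)
  ⇒ phys 0x3266D (huge @L0)  [1 reads]
#3 VA=0x3A0019F (r,kernel):
  lvl0: tbl 0x26, slot 0 ⇒ 0x33007 (P1/RW1/US1/PS0)
  lvl1: tbl 0x33, slot 29 ⇒ 0x69006 (P0/RW1/US1/PS0)
  ✗ PAGE_NOT_PRESENT  [2 reads]

Entries read for #0: 3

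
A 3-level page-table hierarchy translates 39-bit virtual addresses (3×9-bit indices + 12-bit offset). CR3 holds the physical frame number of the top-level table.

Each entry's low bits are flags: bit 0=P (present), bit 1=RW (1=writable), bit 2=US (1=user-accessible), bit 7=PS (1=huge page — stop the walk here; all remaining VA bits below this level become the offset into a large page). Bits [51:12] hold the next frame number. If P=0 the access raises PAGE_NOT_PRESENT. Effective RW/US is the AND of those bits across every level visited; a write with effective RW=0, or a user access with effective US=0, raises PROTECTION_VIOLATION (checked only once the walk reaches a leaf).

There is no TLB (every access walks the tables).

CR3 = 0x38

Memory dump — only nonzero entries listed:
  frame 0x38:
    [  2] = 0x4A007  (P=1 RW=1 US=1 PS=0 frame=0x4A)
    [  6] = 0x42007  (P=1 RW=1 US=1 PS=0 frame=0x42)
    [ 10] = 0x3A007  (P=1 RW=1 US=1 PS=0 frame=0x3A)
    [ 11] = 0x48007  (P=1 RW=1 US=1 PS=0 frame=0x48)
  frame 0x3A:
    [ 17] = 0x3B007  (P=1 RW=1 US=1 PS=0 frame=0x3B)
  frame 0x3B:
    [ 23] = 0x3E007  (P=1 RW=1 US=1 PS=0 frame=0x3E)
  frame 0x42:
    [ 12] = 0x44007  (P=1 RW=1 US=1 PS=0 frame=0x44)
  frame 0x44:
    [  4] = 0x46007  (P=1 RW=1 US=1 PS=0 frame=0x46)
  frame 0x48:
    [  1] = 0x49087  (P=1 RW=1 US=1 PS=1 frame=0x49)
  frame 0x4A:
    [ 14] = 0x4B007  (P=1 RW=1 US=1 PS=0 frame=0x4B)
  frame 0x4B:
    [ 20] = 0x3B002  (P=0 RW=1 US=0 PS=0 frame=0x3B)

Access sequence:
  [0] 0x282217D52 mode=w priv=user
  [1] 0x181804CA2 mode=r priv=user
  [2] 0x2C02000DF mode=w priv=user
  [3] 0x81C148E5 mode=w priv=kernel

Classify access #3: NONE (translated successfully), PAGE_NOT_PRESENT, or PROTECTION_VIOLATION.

Per-access translation:
#0 VA=0x282217D52 (w,user):
  L0: frame=0x38 idx=10 entry=0x3A007 [P=1 RW=1 US=1 PS=0]
  L1: frame=0x3A idx=17 entry=0x3B007 [P=1 RW=1 US=1 PS=0]
  L2: frame=0x3B idx=23 entry=0x3E007 [P=1 RW=1 US=1 PS=0]
  ⇒ phys 0x3ED52  [3 reads]
#1 VA=0x181804CA2 (r,user):
  L0: frame=0x38 idx=6 entry=0x42007 [P=1 RW=1 US=1 PS=0]
  L1: frame=0x42 idx=12 entry=0x44007 [P=1 RW=1 US=1 PS=0]
  L2: frame=0x44 idx=4 entry=0x46007 [P=1 RW=1 US=1 PS=0]
  ⇒ phys 0x46CA2  [3 reads]
#2 VA=0x2C02000DF (w,user):
  L0: frame=0x38 idx=11 entry=0x48007 [P=1 RW=1 US=1 PS=0]
  L1: frame=0x48 idx=1 entry=0x49087 [P=1 RW=1 US=1 PS=1]
  ⇒ phys 0x490DF (huge @L1)  [2 reads]
#3 VA=0x81C148E5 (w,kernel):
  L0: frame=0x38 idx=2 entry=0x4A007 [P=1 RW=1 US=1 PS=0]
  L1: frame=0x4A idx=14 entry=0x4B007 [P=1 RW=1 US=1 PS=0]
  L2: frame=0x4B idx=20 entry=0x3B002 [P=0 RW=1 US=0 PS=0]
  ⇒ fault: PAGE_NOT_PRESENT  — 3 lookups

Access #3 fault: PAGE_NOT_PRESENT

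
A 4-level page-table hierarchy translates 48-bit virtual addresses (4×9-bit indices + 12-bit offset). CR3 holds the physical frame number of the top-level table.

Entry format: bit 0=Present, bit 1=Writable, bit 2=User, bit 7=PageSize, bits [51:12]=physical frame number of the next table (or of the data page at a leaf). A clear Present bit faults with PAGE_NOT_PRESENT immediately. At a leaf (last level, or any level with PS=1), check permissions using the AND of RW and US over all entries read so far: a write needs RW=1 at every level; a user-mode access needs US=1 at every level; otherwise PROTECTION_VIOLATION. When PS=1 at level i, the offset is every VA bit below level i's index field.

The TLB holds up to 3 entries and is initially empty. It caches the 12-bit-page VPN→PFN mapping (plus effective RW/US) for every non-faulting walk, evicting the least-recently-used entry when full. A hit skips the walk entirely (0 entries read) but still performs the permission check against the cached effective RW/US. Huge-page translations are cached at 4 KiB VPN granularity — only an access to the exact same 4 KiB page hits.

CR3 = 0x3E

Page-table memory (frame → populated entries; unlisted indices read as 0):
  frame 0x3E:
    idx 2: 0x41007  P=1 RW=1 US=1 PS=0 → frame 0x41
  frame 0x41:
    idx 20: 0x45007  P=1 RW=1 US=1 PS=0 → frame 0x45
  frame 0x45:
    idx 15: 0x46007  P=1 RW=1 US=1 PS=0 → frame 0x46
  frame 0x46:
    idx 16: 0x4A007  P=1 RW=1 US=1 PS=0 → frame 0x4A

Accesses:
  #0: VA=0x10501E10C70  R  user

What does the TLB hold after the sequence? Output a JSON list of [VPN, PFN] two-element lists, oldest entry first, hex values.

Per-access translation:
#0 VA=0x10501E10C70 (r,user):
  lvl0: tbl 0x3E, slot 2 ⇒ 0x41007 (P1/RW1/US1/PS0)
  lvl1: tbl 0x41, slot 20 ⇒ 0x45007 (P1/RW1/US1/PS0)
  lvl2: tbl 0x45, slot 15 ⇒ 0x46007 (P1/RW1/US1/PS0)
  lvl3: tbl 0x46, slot 16 ⇒ 0x4A007 (P1/RW1/US1/PS0)
  → PA=0x4AC70  (4 entries read)

TLB: [["0x10501E10", "0x4A"]]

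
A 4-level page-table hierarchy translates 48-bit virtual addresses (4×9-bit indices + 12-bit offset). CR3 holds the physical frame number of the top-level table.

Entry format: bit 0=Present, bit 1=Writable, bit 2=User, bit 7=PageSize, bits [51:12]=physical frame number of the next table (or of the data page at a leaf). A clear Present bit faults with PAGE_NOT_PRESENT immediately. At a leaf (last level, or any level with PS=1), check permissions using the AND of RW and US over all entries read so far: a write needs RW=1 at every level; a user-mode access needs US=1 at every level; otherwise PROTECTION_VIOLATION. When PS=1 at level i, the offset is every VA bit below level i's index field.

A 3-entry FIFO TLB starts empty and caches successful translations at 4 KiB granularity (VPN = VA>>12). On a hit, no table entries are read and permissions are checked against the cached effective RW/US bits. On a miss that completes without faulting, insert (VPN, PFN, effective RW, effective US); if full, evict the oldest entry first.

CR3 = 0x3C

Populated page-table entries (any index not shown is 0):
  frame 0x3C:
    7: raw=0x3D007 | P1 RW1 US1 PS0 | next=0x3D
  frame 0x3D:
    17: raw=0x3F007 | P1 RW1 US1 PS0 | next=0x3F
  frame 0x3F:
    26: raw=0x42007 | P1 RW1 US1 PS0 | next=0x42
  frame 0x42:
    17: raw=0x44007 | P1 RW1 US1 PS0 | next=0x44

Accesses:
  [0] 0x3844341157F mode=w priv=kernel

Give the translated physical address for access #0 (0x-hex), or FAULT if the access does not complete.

Walk each access:
#0 VA=0x3844341157F (w,kernel):
  L0 @0x3C[7] → 0x3D007  P=1,RW=1,US=1,PS=0
  L1 @0x3D[17] → 0x3F007  P=1,RW=1,US=1,PS=0
  L2 @0x3F[26] → 0x42007  P=1,RW=1,US=1,PS=0
  L3 @0x42[17] → 0x44007  P=1,RW=1,US=1,PS=0
  ⇒ phys 0x4457F  [4 reads]

Access #0 PA: 0x4457F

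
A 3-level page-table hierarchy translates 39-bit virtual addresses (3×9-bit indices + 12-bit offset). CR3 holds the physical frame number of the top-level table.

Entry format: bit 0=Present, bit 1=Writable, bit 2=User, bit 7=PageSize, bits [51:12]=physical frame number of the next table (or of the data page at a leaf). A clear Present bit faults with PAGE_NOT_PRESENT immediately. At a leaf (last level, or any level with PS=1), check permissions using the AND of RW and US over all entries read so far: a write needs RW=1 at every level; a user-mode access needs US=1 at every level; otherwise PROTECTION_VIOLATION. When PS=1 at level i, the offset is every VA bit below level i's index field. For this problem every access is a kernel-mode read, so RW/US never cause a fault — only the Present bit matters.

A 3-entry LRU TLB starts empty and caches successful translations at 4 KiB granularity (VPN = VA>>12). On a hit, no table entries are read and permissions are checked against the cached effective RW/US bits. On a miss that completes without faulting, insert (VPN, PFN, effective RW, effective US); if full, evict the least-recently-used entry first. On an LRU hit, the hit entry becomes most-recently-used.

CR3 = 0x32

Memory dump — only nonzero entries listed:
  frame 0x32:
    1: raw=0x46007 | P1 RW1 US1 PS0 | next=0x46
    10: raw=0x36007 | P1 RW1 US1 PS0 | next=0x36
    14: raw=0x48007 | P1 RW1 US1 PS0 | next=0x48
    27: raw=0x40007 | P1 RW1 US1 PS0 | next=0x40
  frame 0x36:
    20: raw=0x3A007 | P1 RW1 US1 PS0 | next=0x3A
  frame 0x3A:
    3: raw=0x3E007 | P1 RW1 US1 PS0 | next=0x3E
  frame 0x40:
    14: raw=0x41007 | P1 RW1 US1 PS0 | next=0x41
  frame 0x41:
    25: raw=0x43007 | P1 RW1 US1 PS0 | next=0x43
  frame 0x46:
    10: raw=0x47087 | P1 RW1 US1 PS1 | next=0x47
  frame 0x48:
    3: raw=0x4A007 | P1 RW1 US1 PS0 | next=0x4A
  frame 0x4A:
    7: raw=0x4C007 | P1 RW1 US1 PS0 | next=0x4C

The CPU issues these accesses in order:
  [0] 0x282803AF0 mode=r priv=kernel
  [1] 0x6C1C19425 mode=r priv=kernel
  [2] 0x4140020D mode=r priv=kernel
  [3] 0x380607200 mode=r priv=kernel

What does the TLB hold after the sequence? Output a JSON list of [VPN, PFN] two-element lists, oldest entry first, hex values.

Per-access translation:
#0 VA=0x282803AF0 (r,kernel):
  [0] read 0x32 idx=10: raw=0x36007 flags P=1 W=1 U=1 S=0
  [1] read 0x36 idx=20: raw=0x3A007 flags P=1 W=1 U=1 S=0
  [2] read 0x3A idx=3: raw=0x3E007 flags P=1 W=1 U=1 S=0
  ⇒ phys 0x3EAF0  [3 reads]
#1 VA=0x6C1C19425 (r,kernel):
  [0] read 0x32 idx=27: raw=0x40007 flags P=1 W=1 U=1 S=0
  [1] read 0x40 idx=14: raw=0x41007 flags P=1 W=1 U=1 S=0
  [2] read 0x41 idx=25: raw=0x43007 flags P=1 W=1 U=1 S=0
  ⇒ phys 0x43425  [3 reads]
#2 VA=0x4140020D (r,kernel):
  [0] read 0x32 idx=1: raw=0x46007 flags P=1 W=1 U=1 S=0
  [1] read 0x46 idx=10: raw=0x47087 flags P=1 W=1 U=1 S=1
  ⇒ phys 0x4720D (huge @L1)  [2 reads]
#3 VA=0x380607200 (r,kernel):
  [0] read 0x32 idx=14: raw=0x48007 flags P=1 W=1 U=1 S=0
  [1] read 0x48 idx=3: raw=0x4A007 flags P=1 W=1 U=1 S=0
  [2] read 0x4A idx=7: raw=0x4C007 flags P=1 W=1 U=1 S=0
  ⇒ phys 0x4C200  [3 reads]

TLB: [["0x6C1C19", "0x43"], ["0x41400", "0x47"], ["0x380607", "0x4C"]]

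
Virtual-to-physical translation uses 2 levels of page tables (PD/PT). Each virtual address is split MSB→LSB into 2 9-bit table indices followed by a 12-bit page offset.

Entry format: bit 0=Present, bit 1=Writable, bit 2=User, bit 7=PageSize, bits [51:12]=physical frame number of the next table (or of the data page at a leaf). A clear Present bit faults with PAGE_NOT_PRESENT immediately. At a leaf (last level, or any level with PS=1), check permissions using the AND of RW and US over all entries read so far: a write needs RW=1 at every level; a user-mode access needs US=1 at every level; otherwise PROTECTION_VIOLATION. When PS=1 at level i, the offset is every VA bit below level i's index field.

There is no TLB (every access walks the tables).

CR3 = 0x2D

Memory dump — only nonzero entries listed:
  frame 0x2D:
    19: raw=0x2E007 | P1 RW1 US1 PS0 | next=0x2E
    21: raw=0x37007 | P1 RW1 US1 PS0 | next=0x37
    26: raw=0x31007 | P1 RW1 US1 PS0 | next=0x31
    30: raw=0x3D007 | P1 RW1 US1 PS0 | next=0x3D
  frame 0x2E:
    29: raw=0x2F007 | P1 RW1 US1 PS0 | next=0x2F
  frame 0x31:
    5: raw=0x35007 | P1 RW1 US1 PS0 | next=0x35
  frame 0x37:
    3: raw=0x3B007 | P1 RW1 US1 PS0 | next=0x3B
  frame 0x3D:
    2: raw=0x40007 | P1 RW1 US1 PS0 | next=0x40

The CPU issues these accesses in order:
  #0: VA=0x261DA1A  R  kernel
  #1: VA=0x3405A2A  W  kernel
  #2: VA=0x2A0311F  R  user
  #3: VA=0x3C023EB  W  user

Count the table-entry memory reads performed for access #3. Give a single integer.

Per-access translation:
#0 VA=0x261DA1A (r,kernel):
  [0] read 0x2D idx=19: raw=0x2E007 flags P=1 W=1 U=1 S=0
  [1] read 0x2E idx=29: raw=0x2F007 flags P=1 W=1 U=1 S=0
  ⇒ phys 0x2FA1A  [2 reads]
#1 VA=0x3405A2A (w,kernel):
  [0] read 0x2D idx=26: raw=0x31007 flags P=1 W=1 U=1 S=0
  [1] read 0x31 idx=5: raw=0x35007 flags P=1 W=1 U=1 S=0
  ⇒ phys 0x35A2A  [2 reads]
#2 VA=0x2A0311F (r,user):
  [0] read 0x2D idx=21: raw=0x37007 flags P=1 W=1 U=1 S=0
  [1] read 0x37 idx=3: raw=0x3B007 flags P=1 W=1 U=1 S=0
  ⇒ phys 0x3B11F  [2 reads]
#3 VA=0x3C023EB (w,user):
  [0] read 0x2D idx=30: raw=0x3D007 flags P=1 W=1 U=1 S=0
  [1] read 0x3D idx=2: raw=0x40007 flags P=1 W=1 U=1 S=0
  ⇒ phys 0x403EB  [2 reads]

Entries read for #3: 2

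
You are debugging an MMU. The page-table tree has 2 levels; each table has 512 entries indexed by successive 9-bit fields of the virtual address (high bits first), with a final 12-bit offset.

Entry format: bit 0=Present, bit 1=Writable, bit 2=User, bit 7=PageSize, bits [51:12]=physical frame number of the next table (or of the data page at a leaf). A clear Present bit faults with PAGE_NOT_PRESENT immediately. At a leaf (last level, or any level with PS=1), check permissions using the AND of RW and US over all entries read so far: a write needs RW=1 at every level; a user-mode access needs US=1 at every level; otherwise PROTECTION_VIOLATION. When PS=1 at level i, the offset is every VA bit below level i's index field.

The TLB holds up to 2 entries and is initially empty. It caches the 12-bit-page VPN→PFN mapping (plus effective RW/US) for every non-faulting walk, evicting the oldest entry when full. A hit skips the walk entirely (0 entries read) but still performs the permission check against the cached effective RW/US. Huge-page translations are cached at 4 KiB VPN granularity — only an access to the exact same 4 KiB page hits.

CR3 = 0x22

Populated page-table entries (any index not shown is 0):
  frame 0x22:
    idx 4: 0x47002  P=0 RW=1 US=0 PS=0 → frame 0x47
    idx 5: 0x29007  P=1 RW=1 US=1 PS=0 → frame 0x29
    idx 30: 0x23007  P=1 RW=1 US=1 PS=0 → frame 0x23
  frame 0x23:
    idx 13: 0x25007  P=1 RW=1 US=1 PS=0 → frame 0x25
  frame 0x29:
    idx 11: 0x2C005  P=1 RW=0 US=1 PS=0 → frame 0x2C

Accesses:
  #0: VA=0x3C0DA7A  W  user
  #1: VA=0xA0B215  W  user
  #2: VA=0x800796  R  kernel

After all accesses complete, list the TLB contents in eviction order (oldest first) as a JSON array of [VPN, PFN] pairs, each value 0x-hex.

Trace:
#0 VA=0x3C0DA7A (w,user):
  L0: frame=0x22 idx=30 entry=0x23007 [P=1 RW=1 US=1 PS=0]
  L1: frame=0x23 idx=13 entry=0x25007 [P=1 RW=1 US=1 PS=0]
  ⇒ phys 0x25A7A  [2 reads]
#1 VA=0xA0B215 (w,user):
  L0: frame=0x22 idx=5 entry=0x29007 [P=1 RW=1 US=1 PS=0]
  L1: frame=0x29 idx=11 entry=0x2C005 [P=1 RW=0 US=1 PS=0]
  → PROTECTION_VIOLATION  (2 entries read)
#2 VA=0x800796 (r,kernel):
  L0: frame=0x22 idx=4 entry=0x47002 [P=0 RW=1 US=0 PS=0]
  → PAGE_NOT_PRESENT  (1 entries read)

TLB: [["0x3C0D", "0x25"]]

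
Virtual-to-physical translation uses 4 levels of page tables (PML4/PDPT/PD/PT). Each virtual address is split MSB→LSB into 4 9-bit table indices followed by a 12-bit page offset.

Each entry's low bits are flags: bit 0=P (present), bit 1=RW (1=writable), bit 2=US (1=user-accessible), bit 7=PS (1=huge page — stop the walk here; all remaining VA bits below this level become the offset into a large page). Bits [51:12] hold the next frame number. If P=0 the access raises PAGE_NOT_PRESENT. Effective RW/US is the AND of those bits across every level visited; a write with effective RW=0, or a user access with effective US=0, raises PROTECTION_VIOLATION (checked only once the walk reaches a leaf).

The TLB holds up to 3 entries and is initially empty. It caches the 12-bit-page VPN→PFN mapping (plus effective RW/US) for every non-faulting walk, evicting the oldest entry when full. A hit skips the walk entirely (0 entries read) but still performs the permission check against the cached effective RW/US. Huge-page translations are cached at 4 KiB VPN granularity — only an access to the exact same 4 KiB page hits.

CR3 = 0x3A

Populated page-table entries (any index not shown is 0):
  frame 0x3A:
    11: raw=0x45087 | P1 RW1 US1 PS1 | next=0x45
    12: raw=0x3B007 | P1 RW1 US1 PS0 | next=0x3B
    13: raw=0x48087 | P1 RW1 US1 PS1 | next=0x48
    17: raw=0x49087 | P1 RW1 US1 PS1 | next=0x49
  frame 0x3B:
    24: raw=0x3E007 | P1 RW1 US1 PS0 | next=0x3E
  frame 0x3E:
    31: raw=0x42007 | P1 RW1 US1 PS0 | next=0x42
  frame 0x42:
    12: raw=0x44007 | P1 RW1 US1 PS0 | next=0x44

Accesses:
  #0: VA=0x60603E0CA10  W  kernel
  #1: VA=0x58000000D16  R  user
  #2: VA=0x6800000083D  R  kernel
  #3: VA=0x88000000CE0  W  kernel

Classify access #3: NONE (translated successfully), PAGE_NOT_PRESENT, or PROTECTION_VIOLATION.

Trace:
#0 VA=0x60603E0CA10 (w,kernel):
  L0: frame=0x3A idx=12 entry=0x3B007 [P=1 RW=1 US=1 PS=0]
  L1: frame=0x3B idx=24 entry=0x3E007 [P=1 RW=1 US=1 PS=0]
  L2: frame=0x3E idx=31 entry=0x42007 [P=1 RW=1 US=1 PS=0]
  L3: frame=0x42 idx=12 entry=0x44007 [P=1 RW=1 US=1 PS=0]
  ✓ 0x44A10  — 4 lookups
#1 VA=0x58000000D16 (r,user):
  L0: frame=0x3A idx=11 entry=0x45087 [P=1 RW=1 US=1 PS=1]
  ✓ 0x45D16 (huge @L0)  — 1 lookups
#2 VA=0x6800000083D (r,kernel):
  L0: frame=0x3A idx=13 entry=0x48087 [P=1 RW=1 US=1 PS=1]
  ✓ 0x4883D (huge @L0)  — 1 lookups
#3 VA=0x88000000CE0 (w,kernel):
  L0: frame=0x3A idx=17 entry=0x49087 [P=1 RW=1 US=1 PS=1]
  ✓ 0x49CE0 (huge @L0)  — 1 lookups

Access #3 fault: NONE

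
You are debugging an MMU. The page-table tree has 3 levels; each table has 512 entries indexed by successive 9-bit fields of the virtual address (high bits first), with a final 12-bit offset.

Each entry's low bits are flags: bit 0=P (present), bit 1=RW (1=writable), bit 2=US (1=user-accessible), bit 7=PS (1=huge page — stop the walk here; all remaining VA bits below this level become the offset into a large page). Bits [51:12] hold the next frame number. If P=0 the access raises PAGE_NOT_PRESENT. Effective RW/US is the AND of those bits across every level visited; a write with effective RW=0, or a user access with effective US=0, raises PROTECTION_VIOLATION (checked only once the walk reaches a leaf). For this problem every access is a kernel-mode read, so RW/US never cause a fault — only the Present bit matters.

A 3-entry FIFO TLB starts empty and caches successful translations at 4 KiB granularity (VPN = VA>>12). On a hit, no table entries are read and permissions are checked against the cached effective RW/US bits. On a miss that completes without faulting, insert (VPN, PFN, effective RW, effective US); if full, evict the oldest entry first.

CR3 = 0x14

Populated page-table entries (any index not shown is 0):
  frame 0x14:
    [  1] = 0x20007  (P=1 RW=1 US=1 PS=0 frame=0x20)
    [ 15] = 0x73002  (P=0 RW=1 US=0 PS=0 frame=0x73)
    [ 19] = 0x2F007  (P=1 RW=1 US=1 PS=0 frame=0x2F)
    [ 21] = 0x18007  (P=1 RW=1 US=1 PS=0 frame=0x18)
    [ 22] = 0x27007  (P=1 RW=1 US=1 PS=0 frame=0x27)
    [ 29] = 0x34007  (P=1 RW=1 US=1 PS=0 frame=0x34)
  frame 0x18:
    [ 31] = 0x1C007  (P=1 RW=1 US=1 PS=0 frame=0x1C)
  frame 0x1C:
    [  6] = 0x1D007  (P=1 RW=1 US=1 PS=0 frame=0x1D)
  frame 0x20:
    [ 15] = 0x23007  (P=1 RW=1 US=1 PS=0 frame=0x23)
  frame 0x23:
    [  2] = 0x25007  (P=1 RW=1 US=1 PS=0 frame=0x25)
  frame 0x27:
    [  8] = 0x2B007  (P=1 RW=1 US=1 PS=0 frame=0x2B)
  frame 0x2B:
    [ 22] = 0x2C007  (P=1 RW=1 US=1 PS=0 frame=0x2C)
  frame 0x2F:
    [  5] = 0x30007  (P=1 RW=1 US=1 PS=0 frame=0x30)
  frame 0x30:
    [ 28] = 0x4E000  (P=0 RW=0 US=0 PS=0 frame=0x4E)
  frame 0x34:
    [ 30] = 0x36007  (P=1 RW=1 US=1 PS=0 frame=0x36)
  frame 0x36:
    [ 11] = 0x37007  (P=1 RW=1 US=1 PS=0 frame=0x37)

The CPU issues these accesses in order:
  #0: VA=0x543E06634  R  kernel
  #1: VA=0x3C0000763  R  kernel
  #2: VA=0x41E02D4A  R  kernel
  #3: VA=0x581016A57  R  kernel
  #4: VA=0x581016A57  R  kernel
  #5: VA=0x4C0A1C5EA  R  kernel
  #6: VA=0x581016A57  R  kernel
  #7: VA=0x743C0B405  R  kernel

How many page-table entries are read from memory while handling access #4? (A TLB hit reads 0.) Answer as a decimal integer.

Walk each access:
#0 VA=0x543E06634 (r,kernel):
  L0 @0x14[21] → 0x18007  P=1,RW=1,US=1,PS=0
  L1 @0x18[31] → 0x1C007  P=1,RW=1,US=1,PS=0
  L2 @0x1C[6] → 0x1D007  P=1,RW=1,US=1,PS=0
  ✓ 0x1D634  — 3 lookups
#1 VA=0x3C0000763 (r,kernel):
  L0 @0x14[15] → 0x73002  P=0,RW=1,US=0,PS=0
  ⇒ fault: PAGE_NOT_PRESENT  — 1 lookups
#2 VA=0x41E02D4A (r,kernel):
  L0 @0x14[1] → 0x20007  P=1,RW=1,US=1,PS=0
  L1 @0x20[15] → 0x23007  P=1,RW=1,US=1,PS=0
  L2 @0x23[2] → 0x25007  P=1,RW=1,US=1,PS=0
  ✓ 0x25D4A  — 3 lookups
#3 VA=0x581016A57 (r,kernel):
  L0 @0x14[22] → 0x27007  P=1,RW=1,US=1,PS=0
  L1 @0x27[8] → 0x2B007  P=1,RW=1,US=1,PS=0
  L2 @0x2B[22] → 0x2C007  P=1,RW=1,US=1,PS=0
  ✓ 0x2CA57  — 3 lookups
#4 VA=0x581016A57 (r,kernel):
  TLB hit vpn=0x581016 → PA=0x2CA57
#5 VA=0x4C0A1C5EA (r,kernel):
  L0 @0x14[19] → 0x2F007  P=1,RW=1,US=1,PS=0
  L1 @0x2F[5] → 0x30007  P=1,RW=1,US=1,PS=0
  L2 @0x30[28] → 0x4E000  P=0,RW=0,US=0,PS=0
  ⇒ fault: PAGE_NOT_PRESENT  — 3 lookups
#6 VA=0x581016A57 (r,kernel):
  TLB hit vpn=0x581016 → PA=0x2CA57
#7 VA=0x743C0B405 (r,kernel):
  L0 @0x14[29] → 0x34007  P=1,RW=1,US=1,PS=0
  L1 @0x34[30] → 0x36007  P=1,RW=1,US=1,PS=0
  L2 @0x36[11] → 0x37007  P=1,RW=1,US=1,PS=0
  ✓ 0x37405  — 3 lookups

Entries read for #4: 0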